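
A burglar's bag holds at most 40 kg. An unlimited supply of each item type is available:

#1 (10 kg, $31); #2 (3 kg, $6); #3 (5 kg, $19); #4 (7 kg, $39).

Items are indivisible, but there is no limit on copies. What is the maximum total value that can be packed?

$214

Best value-per-unit is #4 at 39/7; filling with it alone gives 5×39 = 195.
Optimal mix: 1×#3 + 5×#4 → weight 40, value 214.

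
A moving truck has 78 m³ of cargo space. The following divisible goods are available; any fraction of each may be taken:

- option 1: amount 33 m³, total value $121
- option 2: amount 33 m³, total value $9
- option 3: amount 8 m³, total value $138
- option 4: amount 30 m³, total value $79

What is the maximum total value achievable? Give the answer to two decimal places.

Take in order of value per unit:
- option 3 (138/8 per unit): all 8 → value 138, running total 138.00
- option 1 (121/33 per unit): all 33 → value 121, running total 259.00
- option 4 (79/30 per unit): all 30 → value 79, running total 338.00
- option 2 (9/33 per unit): 7 of 33 → value 7×9/33 = 1.9091, running total 339.91
Total 339.91.

339.91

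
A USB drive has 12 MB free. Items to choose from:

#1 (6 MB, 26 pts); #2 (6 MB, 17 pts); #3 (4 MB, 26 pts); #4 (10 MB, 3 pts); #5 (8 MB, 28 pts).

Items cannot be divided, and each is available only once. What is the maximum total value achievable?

54 pts

Check high-value combinations within 12 MB:
- #3+#5: size 4+8=12, value 26+28=54
- #1+#3: size 6+4=10, value 26+26=52
- #2+#3: size 6+4=10, value 17+26=43
- #1+#2: size 6+6=12, value 26+17=43
- #5: size 8, value 28
Best: 54 pts.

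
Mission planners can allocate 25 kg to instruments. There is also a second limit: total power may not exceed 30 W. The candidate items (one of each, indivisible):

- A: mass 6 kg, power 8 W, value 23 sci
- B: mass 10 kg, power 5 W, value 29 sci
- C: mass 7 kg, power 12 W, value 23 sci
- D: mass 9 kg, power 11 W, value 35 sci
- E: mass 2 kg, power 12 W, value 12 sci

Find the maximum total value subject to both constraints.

Feasible sets respecting both limits:
- A+B+D: mass 25, power 24, value 87
- B+D+E: mass 21, power 28, value 76
- A+B+C: mass 23, power 25, value 75
- B+D: mass 19, power 16, value 64
Best: 87 sci.

87 sci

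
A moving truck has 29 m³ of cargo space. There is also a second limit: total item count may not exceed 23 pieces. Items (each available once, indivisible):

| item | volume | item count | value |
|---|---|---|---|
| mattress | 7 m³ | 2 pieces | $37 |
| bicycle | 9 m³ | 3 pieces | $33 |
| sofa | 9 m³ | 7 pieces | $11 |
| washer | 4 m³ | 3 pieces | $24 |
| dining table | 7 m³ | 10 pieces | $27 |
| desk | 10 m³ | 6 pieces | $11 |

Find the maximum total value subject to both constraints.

Feasible sets respecting both limits:
- mattress+bicycle+washer+dining table: volume 27, item count 18, value 121
- mattress+bicycle+sofa+washer: volume 29, item count 15, value 105
- mattress+sofa+washer+dining table: volume 27, item count 22, value 99
Best: $121.

$121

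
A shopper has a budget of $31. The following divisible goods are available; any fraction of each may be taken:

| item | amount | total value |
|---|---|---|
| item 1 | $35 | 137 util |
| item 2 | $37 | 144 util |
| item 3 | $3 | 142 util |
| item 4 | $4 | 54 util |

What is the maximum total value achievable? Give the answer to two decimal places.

Take in order of value per unit:
- item 3 (142/3 per unit): all 3 → value 142, running total 142.00
- item 4 (54/4 per unit): all 4 → value 54, running total 196.00
- item 1 (137/35 per unit): 24 of 35 → value 24×137/35 = 93.9429, running total 289.94
Total 289.94.

289.94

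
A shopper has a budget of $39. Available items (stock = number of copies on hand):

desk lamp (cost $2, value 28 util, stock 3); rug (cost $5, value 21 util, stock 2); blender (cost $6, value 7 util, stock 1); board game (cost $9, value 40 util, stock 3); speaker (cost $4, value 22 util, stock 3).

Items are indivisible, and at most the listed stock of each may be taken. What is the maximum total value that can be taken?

232 util

Best selections within cost 39 and stock limits:
- 3×desk lamp + 2×rug + 1×board game + 3×speaker: cost 37, value 232
- 3×desk lamp + 2×board game + 3×speaker: cost 36, value 230
Best: 232 util.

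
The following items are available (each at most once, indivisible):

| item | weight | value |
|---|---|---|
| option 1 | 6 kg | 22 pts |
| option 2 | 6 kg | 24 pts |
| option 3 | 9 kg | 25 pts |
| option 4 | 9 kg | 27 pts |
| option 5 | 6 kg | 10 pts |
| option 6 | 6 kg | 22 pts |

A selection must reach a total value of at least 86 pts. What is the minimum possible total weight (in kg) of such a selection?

27

Subsets with value ≥ 86, sorted by total weight:
- option 1+option 2+option 4+option 6: weight 27, value 95
- option 1+option 2+option 3+option 6: weight 27, value 93
- option 1+option 2+option 3+option 4: weight 30, value 98
- option 2+option 3+option 4+option 6: weight 30, value 98
Minimum weight: 27 kg.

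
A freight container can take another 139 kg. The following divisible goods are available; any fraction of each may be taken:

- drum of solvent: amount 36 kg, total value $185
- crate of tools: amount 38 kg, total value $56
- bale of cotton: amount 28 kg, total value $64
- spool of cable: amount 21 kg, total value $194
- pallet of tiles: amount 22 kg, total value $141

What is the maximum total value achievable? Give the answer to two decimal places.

Take in order of value per unit:
- spool of cable (194/21 per unit): all 21 → value 194, running total 194.00
- pallet of tiles (141/22 per unit): all 22 → value 141, running total 335.00
- drum of solvent (185/36 per unit): all 36 → value 185, running total 520.00
- bale of cotton (64/28 per unit): all 28 → value 64, running total 584.00
- crate of tools (56/38 per unit): 32 of 38 → value 32×56/38 = 47.1579, running total 631.16
Total 631.16.

631.16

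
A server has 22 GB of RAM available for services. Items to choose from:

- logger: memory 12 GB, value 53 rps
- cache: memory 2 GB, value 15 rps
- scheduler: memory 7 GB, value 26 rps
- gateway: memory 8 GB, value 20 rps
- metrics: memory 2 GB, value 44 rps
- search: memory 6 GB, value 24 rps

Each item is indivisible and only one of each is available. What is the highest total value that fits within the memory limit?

136 rps

Check high-value combinations within 22 GB:
- logger+cache+metrics+search: memory 12+2+2+6=22, value 53+15+44+24=136
- logger+scheduler+metrics: memory 12+7+2=21, value 53+26+44=123
- logger+metrics+search: memory 12+2+6=20, value 53+44+24=121
- logger+gateway+metrics: memory 12+8+2=22, value 53+20+44=117
- logger+cache+metrics: memory 12+2+2=16, value 53+15+44=112
Best: 136 rps.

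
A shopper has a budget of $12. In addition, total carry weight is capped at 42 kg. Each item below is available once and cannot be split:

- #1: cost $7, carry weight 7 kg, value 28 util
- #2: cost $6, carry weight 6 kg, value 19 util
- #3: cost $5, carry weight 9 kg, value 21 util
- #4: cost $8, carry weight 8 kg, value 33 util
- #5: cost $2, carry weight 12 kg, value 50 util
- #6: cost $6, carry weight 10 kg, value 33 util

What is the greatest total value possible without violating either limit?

83 util

Feasible sets respecting both limits:
- #4+#5: cost 10, carry weight 20, value 83
- #5+#6: cost 8, carry weight 22, value 83
- #1+#5: cost 9, carry weight 19, value 78
- #3+#5: cost 7, carry weight 21, value 71
Best: 83 util.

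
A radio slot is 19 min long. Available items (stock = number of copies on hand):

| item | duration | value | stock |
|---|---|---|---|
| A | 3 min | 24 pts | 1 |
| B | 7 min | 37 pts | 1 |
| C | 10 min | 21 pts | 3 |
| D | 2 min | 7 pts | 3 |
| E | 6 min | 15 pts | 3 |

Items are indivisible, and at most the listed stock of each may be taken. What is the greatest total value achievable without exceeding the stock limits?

Best selections within duration 19 and stock limits:
- 1×A + 1×B + 1×D + 1×E: duration 18, value 83
- 1×A + 1×B + 3×D: duration 16, value 82
- 1×A + 1×B + 1×E: duration 16, value 76
Best: 83 pts.

83 pts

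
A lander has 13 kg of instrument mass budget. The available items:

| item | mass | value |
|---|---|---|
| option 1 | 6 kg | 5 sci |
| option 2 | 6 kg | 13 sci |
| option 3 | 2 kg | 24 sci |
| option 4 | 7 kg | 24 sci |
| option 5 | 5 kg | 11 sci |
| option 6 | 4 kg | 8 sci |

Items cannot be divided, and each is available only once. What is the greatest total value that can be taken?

Check high-value combinations within 13 kg:
- option 3+option 4+option 6: mass 2+7+4=13, value 24+24+8=56
- option 3+option 4: mass 2+7=9, value 24+24=48
- option 2+option 3+option 5: mass 6+2+5=13, value 13+24+11=48
Best: 56 sci.

56 sci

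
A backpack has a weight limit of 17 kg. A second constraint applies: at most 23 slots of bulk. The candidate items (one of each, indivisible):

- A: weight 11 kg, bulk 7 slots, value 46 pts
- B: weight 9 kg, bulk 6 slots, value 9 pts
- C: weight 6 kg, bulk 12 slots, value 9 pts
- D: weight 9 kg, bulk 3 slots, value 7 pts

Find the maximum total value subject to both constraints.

55 pts

Feasible sets respecting both limits:
- A+C: weight 17, bulk 19, value 55
- A: weight 11, bulk 7, value 46
- B+C: weight 15, bulk 18, value 18
Best: 55 pts.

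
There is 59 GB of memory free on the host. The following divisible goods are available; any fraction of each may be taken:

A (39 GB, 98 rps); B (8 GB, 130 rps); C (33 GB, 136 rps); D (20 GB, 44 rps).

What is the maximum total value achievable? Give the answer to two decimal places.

Take in order of value per unit:
- B (130/8 per unit): all 8 → value 130, running total 130.00
- C (136/33 per unit): all 33 → value 136, running total 266.00
- A (98/39 per unit): 18 of 39 → value 18×98/39 = 45.2308, running total 311.23
Total 311.23.

311.23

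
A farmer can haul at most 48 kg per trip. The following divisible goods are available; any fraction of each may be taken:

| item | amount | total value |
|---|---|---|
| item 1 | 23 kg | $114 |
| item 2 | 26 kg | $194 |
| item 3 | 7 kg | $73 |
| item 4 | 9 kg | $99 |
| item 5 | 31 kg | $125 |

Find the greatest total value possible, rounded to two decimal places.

395.74

Take in order of value per unit:
- item 4 (99/9 per unit): all 9 → value 99, running total 99.00
- item 3 (73/7 per unit): all 7 → value 73, running total 172.00
- item 2 (194/26 per unit): all 26 → value 194, running total 366.00
- item 1 (114/23 per unit): 6 of 23 → value 6×114/23 = 29.7391, running total 395.74
Total 395.74.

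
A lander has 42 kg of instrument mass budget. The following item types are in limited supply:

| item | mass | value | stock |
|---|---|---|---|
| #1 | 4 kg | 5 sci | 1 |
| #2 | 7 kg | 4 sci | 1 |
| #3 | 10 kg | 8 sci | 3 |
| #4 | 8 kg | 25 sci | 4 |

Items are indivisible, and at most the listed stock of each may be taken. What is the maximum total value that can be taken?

108 sci

Best selections within mass 42 and stock limits:
- 1×#3 + 4×#4: mass 42, value 108
- 1×#1 + 4×#4: mass 36, value 105
- 1×#2 + 4×#4: mass 39, value 104
Best: 108 sci.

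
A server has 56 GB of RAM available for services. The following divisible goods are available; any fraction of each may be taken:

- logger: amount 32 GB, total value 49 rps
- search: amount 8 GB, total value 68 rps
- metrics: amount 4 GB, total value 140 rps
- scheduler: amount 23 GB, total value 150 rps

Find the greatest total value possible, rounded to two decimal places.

390.16

Take in order of value per unit:
- metrics (140/4 per unit): all 4 → value 140, running total 140.00
- search (68/8 per unit): all 8 → value 68, running total 208.00
- scheduler (150/23 per unit): all 23 → value 150, running total 358.00
- logger (49/32 per unit): 21 of 32 → value 21×49/32 = 32.1563, running total 390.16
Total 390.16.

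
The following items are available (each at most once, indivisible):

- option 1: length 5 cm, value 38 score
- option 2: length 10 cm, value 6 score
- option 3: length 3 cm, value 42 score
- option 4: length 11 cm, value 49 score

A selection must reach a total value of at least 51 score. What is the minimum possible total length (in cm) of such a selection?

Subsets with value ≥ 51, sorted by total length:
- option 1+option 3: length 8, value 80
- option 3+option 4: length 14, value 91
- option 1+option 4: length 16, value 87
Minimum length: 8 cm.

8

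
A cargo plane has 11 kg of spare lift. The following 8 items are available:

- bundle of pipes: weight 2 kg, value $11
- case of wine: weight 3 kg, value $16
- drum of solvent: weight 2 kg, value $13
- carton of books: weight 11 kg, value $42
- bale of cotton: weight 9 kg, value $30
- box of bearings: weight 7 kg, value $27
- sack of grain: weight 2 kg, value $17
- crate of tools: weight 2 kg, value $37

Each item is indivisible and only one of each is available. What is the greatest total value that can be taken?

$94

Check high-value combinations within 11 kg:
- bundle of pipes+case of wine+drum of solvent+sack of grain+crate of tools: weight 2+3+2+2+2=11, value 11+16+13+17+37=94
- case of wine+drum of solvent+sack of grain+crate of tools: weight 3+2+2+2=9, value 16+13+17+37=83
- bundle of pipes+case of wine+sack of grain+crate of tools: weight 2+3+2+2=9, value 11+16+17+37=81
- box of bearings+sack of grain+crate of tools: weight 7+2+2=11, value 27+17+37=81
- bundle of pipes+drum of solvent+sack of grain+crate of tools: weight 2+2+2+2=8, value 11+13+17+37=78
Best: $94.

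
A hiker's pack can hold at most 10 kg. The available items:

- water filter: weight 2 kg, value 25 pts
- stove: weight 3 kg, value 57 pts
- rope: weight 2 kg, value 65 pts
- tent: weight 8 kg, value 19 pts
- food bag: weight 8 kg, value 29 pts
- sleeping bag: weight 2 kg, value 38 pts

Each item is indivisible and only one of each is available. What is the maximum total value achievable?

This is a 0/1 knapsack; check combinations near the capacity.
- water filter+stove+rope+sleeping bag: weight 2+3+2+2=9, value 25+57+65+38=185
- stove+rope+sleeping bag: weight 3+2+2=7, value 57+65+38=160
- water filter+stove+rope: weight 2+3+2=7, value 25+57+65=147
- water filter+rope+sleeping bag: weight 2+2+2=6, value 25+65+38=128
- stove+rope: weight 3+2=5, value 57+65=122
Best: 185 pts.

185 pts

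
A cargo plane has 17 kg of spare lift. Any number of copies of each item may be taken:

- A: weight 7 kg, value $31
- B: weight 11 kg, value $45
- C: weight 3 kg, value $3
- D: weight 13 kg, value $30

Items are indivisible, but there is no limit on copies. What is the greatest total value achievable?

$65

Best value-per-unit is A at 31/7; filling with it alone gives 2×31 = 62.
Optimal mix: 2×A + 1×C → weight 17, value 65.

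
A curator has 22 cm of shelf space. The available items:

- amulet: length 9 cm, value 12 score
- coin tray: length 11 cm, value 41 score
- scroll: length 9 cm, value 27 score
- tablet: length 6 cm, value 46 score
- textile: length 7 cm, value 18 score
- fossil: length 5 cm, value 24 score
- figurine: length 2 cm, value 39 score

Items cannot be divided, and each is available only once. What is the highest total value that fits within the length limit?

136 score

Check high-value combinations within 22 cm:
- scroll+tablet+fossil+figurine: length 9+6+5+2=22, value 27+46+24+39=136
- tablet+textile+fossil+figurine: length 6+7+5+2=20, value 46+18+24+39=127
- coin tray+tablet+figurine: length 11+6+2=19, value 41+46+39=126
- amulet+tablet+fossil+figurine: length 9+6+5+2=22, value 12+46+24+39=121
- scroll+tablet+figurine: length 9+6+2=17, value 27+46+39=112
Best: 136 score.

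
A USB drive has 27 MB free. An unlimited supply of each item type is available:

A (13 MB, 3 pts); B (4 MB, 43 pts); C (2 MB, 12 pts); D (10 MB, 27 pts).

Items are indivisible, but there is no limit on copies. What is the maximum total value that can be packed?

270 pts

Best value-per-unit is B at 43/4; filling with it alone gives 6×43 = 258.
Optimal mix: 6×B + 1×C → size 26, value 270.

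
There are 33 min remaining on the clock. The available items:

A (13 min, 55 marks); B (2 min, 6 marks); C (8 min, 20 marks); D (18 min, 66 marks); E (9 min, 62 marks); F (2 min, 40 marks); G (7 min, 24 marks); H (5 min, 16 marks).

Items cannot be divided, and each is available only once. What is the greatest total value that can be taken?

187 marks

This is a 0/1 knapsack; check combinations near the capacity.
- A+B+E+F+G: time 13+2+9+2+7=33, value 55+6+62+40+24=187
- A+E+F+G: time 13+9+2+7=31, value 55+62+40+24=181
- A+B+E+F+H: time 13+2+9+2+5=31, value 55+6+62+40+16=179
- A+C+E+F: time 13+8+9+2=32, value 55+20+62+40=177
Best: 187 marks.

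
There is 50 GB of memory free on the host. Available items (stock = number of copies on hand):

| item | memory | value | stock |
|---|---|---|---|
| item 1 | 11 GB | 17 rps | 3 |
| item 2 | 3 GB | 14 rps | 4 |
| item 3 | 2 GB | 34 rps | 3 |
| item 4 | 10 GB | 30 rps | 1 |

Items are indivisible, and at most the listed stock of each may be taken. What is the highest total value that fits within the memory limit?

Top feasible selections:
- 2×item 1 + 4×item 2 + 3×item 3 + 1×item 4: memory 50, value 222
- 2×item 1 + 3×item 2 + 3×item 3 + 1×item 4: memory 47, value 208
Best: 222 rps.

222 rps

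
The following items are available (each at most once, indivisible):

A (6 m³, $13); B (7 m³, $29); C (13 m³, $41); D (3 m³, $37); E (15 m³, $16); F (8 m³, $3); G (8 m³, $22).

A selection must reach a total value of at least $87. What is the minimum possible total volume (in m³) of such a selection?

Subsets with value ≥ 87, sorted by total volume:
- B+D+G: volume 18, value 88
- A+C+D: volume 22, value 91
- B+C+D: volume 23, value 107
- A+B+D+G: volume 24, value 101
Minimum volume: 18 m³.

18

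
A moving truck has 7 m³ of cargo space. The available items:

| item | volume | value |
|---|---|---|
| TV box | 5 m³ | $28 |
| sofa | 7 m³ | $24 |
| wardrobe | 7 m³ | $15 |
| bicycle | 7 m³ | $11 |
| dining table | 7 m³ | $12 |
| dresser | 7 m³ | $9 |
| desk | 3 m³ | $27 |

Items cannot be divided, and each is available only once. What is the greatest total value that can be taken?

$28

This is a 0/1 knapsack; check combinations near the capacity.
- TV box: volume 5, value 28
- desk: volume 3, value 27
- sofa: volume 7, value 24
- wardrobe: volume 7, value 15
Best: $28.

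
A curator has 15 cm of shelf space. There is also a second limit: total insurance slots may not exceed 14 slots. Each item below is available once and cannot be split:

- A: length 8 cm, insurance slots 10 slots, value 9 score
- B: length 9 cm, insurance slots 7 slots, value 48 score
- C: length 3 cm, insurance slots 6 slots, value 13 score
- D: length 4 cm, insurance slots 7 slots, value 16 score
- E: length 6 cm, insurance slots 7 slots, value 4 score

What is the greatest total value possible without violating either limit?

Feasible sets respecting both limits:
- B+D: length 13, insurance slots 14, value 64
- B+C: length 12, insurance slots 13, value 61
- B+E: length 15, insurance slots 14, value 52
- B: length 9, insurance slots 7, value 48
Best: 64 score.

64 score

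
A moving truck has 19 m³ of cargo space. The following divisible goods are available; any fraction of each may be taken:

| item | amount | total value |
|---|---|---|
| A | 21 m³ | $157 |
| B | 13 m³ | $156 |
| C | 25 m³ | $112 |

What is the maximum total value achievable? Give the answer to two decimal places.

200.86

Take in order of value per unit:
- B (156/13 per unit): all 13 → value 156, running total 156.00
- A (157/21 per unit): 6 of 21 → value 6×157/21 = 44.8571, running total 200.86
Total 200.86.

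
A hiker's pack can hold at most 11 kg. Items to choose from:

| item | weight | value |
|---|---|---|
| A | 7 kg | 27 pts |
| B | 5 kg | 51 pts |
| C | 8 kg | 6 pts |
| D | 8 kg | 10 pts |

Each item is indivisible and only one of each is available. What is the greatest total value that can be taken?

51 pts

Check high-value combinations within 11 kg:
- B: weight 5, value 51
- A: weight 7, value 27
- D: weight 8, value 10
- C: weight 8, value 6
Best: 51 pts.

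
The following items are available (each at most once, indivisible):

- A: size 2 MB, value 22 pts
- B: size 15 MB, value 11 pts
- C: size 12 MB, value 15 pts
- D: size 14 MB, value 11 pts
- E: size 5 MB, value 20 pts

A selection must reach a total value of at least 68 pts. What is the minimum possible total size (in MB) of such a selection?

33

Subsets with value ≥ 68, sorted by total size:
- A+C+D+E: size 33, value 68
- A+B+C+E: size 34, value 68
- A+B+C+D+E: size 48, value 79
Minimum size: 33 MB.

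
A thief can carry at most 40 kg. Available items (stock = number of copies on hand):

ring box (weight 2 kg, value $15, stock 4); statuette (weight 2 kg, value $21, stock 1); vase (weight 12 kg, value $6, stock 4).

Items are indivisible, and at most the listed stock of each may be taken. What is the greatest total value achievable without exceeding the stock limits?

Best selections within weight 40 and stock limits:
- 4×ring box + 1×statuette + 2×vase: weight 34, value 93
- 4×ring box + 1×statuette + 1×vase: weight 22, value 87
- 4×ring box + 1×statuette: weight 10, value 81
- 3×ring box + 1×statuette + 2×vase: weight 32, value 78
Best: $93.

$93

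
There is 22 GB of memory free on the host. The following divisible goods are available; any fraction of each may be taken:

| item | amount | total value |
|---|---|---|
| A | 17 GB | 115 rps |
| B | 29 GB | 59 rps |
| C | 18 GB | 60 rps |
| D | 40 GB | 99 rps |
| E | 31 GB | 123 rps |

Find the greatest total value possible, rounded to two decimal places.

Take in order of value per unit:
- A (115/17 per unit): all 17 → value 115, running total 115.00
- E (123/31 per unit): 5 of 31 → value 5×123/31 = 19.8387, running total 134.84
Total 134.84.

134.84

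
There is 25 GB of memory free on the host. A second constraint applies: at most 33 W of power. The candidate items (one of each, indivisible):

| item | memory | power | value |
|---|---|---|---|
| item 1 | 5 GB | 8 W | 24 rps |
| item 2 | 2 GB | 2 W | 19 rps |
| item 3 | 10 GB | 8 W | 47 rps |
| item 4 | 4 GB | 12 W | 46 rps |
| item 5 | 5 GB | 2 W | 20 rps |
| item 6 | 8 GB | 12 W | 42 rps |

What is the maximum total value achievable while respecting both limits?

Feasible sets respecting both limits:
- item 1+item 3+item 4+item 5: memory 24, power 30, value 137
- item 1+item 2+item 3+item 4: memory 21, power 30, value 136
- item 3+item 4+item 6: memory 22, power 32, value 135
- item 2+item 3+item 4+item 5: memory 21, power 24, value 132
Best: 137 rps.

137 rps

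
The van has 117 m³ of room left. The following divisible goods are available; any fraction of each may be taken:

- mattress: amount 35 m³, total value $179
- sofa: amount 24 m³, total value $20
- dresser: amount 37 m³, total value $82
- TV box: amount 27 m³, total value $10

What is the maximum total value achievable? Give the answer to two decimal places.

Take in order of value per unit:
- mattress (179/35 per unit): all 35 → value 179, running total 179.00
- dresser (82/37 per unit): all 37 → value 82, running total 261.00
- sofa (20/24 per unit): all 24 → value 20, running total 281.00
- TV box (10/27 per unit): 21 of 27 → value 21×10/27 = 7.7778, running total 288.78
Total 288.78.

288.78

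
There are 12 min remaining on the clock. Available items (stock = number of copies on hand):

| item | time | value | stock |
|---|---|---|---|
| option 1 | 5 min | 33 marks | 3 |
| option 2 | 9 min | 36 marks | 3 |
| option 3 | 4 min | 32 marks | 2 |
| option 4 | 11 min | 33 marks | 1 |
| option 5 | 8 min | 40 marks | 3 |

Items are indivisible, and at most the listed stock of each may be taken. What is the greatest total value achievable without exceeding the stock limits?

72 marks

Best selections within time 12 and stock limits:
- 1×option 3 + 1×option 5: time 12, value 72
- 2×option 1: time 10, value 66
Best: 72 marks.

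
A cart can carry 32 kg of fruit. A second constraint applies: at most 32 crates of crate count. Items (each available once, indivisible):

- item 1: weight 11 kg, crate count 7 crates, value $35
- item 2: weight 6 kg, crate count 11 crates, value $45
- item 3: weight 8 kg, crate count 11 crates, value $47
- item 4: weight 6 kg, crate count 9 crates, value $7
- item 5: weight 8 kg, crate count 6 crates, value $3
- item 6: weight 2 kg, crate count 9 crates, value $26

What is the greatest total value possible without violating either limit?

$127

Feasible sets respecting both limits:
- item 1+item 2+item 3: weight 25, crate count 29, value 127
- item 2+item 3+item 6: weight 16, crate count 31, value 118
- item 1+item 3+item 6: weight 21, crate count 27, value 108
Best: $127.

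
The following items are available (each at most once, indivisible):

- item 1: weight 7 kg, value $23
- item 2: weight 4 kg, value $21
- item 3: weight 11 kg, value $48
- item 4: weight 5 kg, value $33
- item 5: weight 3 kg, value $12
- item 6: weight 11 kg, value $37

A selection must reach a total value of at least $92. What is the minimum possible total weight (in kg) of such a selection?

19

Subsets with value ≥ 92, sorted by total weight:
- item 3+item 4+item 5: weight 19, value 93
- item 2+item 3+item 4: weight 20, value 102
- item 1+item 2+item 3: weight 22, value 92
- item 2+item 3+item 4+item 5: weight 23, value 114
Minimum weight: 19 kg.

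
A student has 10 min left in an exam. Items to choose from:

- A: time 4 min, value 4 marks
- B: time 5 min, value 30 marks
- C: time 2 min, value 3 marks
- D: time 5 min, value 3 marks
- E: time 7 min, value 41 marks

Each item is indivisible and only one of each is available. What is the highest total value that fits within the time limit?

44 marks

This is a 0/1 knapsack; check combinations near the capacity.
- C+E: time 2+7=9, value 3+41=44
- E: time 7, value 41
- A+B: time 4+5=9, value 4+30=34
Best: 44 marks.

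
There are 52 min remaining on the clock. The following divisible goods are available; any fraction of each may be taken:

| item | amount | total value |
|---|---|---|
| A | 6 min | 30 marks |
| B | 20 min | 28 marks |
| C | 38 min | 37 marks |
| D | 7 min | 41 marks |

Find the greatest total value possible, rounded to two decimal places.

117.50

Take in order of value per unit:
- D (41/7 per unit): all 7 → value 41, running total 41.00
- A (30/6 per unit): all 6 → value 30, running total 71.00
- B (28/20 per unit): all 20 → value 28, running total 99.00
- C (37/38 per unit): 19 of 38 → value 19×37/38 = 18.5000, running total 117.50
Total 117.50.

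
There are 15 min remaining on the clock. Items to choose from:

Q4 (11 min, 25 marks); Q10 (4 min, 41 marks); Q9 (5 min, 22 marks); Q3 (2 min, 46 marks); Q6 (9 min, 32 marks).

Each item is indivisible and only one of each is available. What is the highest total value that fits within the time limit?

119 marks

Check high-value combinations within 15 min:
- Q10+Q3+Q6: time 4+2+9=15, value 41+46+32=119
- Q10+Q9+Q3: time 4+5+2=11, value 41+22+46=109
- Q10+Q3: time 4+2=6, value 41+46=87
- Q3+Q6: time 2+9=11, value 46+32=78
- Q10+Q6: time 4+9=13, value 41+32=73
Best: 119 marks.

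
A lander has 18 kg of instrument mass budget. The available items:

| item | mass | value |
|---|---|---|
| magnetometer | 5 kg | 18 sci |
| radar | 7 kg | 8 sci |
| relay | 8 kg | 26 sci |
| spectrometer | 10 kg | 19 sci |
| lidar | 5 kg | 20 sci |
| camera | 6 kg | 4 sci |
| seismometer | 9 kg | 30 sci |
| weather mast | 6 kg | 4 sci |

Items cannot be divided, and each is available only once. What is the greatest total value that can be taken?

Check high-value combinations within 18 kg:
- magnetometer+relay+lidar: mass 5+8+5=18, value 18+26+20=64
- relay+seismometer: mass 8+9=17, value 26+30=56
- lidar+seismometer: mass 5+9=14, value 20+30=50
- magnetometer+seismometer: mass 5+9=14, value 18+30=48
- relay+lidar: mass 8+5=13, value 26+20=46
Best: 64 sci.

64 sci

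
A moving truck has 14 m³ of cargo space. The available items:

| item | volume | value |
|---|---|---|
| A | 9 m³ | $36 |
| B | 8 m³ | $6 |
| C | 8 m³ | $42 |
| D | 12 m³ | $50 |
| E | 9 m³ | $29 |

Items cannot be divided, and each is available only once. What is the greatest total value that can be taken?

$50

This is a 0/1 knapsack; check combinations near the capacity.
- D: volume 12, value 50
- C: volume 8, value 42
- A: volume 9, value 36
Best: $50.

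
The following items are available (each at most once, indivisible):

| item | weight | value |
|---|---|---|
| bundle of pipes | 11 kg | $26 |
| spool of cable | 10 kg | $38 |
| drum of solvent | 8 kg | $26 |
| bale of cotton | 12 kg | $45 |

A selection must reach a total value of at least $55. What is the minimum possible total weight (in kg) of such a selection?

18

Subsets with value ≥ 55, sorted by total weight:
- spool of cable+drum of solvent: weight 18, value 64
- drum of solvent+bale of cotton: weight 20, value 71
- bundle of pipes+spool of cable: weight 21, value 64
Minimum weight: 18 kg.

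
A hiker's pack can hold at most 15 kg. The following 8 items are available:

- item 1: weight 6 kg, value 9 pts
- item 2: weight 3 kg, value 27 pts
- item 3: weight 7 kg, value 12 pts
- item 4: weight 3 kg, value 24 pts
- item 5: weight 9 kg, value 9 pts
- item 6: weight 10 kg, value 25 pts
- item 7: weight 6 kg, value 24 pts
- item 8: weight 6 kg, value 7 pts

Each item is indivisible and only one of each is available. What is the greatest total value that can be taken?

75 pts

Check high-value combinations within 15 kg:
- item 2+item 4+item 7: weight 3+3+6=12, value 27+24+24=75
- item 2+item 3+item 4: weight 3+7+3=13, value 27+12+24=63
- item 1+item 2+item 4: weight 6+3+3=12, value 9+27+24=60
- item 2+item 4+item 5: weight 3+3+9=15, value 27+24+9=60
Best: 75 pts.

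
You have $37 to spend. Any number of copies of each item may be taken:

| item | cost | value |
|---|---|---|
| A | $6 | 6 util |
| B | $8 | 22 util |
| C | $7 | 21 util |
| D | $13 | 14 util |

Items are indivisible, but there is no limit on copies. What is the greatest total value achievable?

107 util

Best value-per-unit is C at 21/7; filling with it alone gives 5×21 = 105.
Optimal mix: 2×B + 3×C → cost 37, value 107.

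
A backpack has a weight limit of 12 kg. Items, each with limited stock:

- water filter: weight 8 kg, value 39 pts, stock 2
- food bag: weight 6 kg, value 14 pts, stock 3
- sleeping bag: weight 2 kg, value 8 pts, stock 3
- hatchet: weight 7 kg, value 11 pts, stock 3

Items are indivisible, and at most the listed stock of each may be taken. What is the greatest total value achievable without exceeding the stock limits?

55 pts

Best selections within weight 12 and stock limits:
- 1×water filter + 2×sleeping bag: weight 12, value 55
- 1×water filter + 1×sleeping bag: weight 10, value 47
Best: 55 pts.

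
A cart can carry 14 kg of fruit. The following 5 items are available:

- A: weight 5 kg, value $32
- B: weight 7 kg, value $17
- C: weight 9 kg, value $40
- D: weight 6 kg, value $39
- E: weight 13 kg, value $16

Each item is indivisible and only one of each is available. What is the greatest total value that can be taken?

Check high-value combinations within 14 kg:
- A+C: weight 5+9=14, value 32+40=72
- A+D: weight 5+6=11, value 32+39=71
- B+D: weight 7+6=13, value 17+39=56
Best: $72.

$72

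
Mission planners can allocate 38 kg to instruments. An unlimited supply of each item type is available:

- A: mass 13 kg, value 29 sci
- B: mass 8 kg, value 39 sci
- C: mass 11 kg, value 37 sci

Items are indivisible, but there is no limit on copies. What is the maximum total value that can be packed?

156 sci

Best value-per-unit is B at 39/8, and filling with it alone uses mass 4×8=32. No mix of the others beats 4×39 = 156.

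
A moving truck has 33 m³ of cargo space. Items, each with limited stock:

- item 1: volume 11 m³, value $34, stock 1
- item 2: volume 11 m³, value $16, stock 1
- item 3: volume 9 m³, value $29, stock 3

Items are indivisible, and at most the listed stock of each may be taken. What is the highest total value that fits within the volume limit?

Best selections within volume 33 and stock limits:
- 1×item 1 + 2×item 3: volume 29, value 92
- 3×item 3: volume 27, value 87
- 1×item 1 + 1×item 2 + 1×item 3: volume 31, value 79
Best: $92.

$92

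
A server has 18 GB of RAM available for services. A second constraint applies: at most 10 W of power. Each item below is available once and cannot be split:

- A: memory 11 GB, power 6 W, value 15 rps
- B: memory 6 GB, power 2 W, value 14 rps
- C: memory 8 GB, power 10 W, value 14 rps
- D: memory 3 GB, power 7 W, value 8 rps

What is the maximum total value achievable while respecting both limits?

29 rps

Feasible sets respecting both limits:
- A+B: memory 17, power 8, value 29
- B+D: memory 9, power 9, value 22
- A: memory 11, power 6, value 15
Best: 29 rps.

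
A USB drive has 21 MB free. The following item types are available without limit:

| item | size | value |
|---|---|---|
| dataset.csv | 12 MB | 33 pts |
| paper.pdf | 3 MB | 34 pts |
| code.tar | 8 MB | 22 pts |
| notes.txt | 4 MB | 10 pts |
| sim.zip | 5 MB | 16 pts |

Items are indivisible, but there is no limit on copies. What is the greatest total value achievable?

238 pts

Best value-per-unit is paper.pdf at 34/3, and filling with it alone uses size 7×3=21. No mix of the others beats 7×34 = 238.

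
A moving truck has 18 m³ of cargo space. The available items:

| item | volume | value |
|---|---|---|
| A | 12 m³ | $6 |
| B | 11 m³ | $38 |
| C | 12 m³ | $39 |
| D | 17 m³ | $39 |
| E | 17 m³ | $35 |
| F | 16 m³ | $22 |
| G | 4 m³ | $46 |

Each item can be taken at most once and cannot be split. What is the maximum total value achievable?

$85

Check high-value combinations within 18 m³:
- C+G: volume 12+4=16, value 39+46=85
- B+G: volume 11+4=15, value 38+46=84
- A+G: volume 12+4=16, value 6+46=52
- G: volume 4, value 46
- C: volume 12, value 39
Best: $85.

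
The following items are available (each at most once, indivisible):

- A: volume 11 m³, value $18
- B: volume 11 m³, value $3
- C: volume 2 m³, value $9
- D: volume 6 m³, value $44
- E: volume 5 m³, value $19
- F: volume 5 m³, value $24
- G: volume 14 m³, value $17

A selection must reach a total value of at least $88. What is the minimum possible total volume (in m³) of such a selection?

18

Subsets with value ≥ 88, sorted by total volume:
- C+D+E+F: volume 18, value 96
- A+C+D+F: volume 24, value 95
- A+C+D+E: volume 24, value 90
- A+D+E+F: volume 27, value 105
Minimum volume: 18 m³.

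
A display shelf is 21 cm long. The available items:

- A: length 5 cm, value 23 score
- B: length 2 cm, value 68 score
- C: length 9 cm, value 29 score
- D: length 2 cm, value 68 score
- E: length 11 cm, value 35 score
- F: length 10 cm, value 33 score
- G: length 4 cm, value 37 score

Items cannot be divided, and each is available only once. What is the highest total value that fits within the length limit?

Check high-value combinations within 21 cm:
- B+D+E+G: length 2+2+11+4=19, value 68+68+35+37=208
- B+D+F+G: length 2+2+10+4=18, value 68+68+33+37=206
- B+C+D+G: length 2+9+2+4=17, value 68+29+68+37=202
- A+B+D+G: length 5+2+2+4=13, value 23+68+68+37=196
Best: 208 score.

208 score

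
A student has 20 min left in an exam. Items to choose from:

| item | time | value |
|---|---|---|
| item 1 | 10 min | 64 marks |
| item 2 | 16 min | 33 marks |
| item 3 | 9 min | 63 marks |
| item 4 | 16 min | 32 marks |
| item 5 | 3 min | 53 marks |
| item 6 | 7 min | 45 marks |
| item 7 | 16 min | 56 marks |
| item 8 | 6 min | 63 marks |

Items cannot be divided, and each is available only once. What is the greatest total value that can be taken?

180 marks

Check high-value combinations within 20 min:
- item 1+item 5+item 8: time 10+3+6=19, value 64+53+63=180
- item 3+item 5+item 8: time 9+3+6=18, value 63+53+63=179
- item 1+item 5+item 6: time 10+3+7=20, value 64+53+45=162
- item 5+item 6+item 8: time 3+7+6=16, value 53+45+63=161
- item 3+item 5+item 6: time 9+3+7=19, value 63+53+45=161
Best: 180 marks.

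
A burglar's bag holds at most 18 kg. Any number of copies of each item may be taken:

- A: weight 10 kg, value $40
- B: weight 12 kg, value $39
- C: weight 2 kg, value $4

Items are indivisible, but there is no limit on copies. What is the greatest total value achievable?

Best value-per-unit is A at 40/10; filling with it alone gives 1×40 = 40.
Optimal mix: 1×A + 4×C → weight 18, value 56.

$56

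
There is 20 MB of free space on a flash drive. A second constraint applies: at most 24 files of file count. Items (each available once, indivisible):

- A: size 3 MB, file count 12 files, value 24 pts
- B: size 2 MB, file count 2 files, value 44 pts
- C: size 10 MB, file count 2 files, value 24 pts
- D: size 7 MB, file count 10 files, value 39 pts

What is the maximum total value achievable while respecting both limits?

Feasible sets respecting both limits:
- A+B+D: size 12, file count 24, value 107
- B+C+D: size 19, file count 14, value 107
- A+B+C: size 15, file count 16, value 92
Best: 107 pts.

107 pts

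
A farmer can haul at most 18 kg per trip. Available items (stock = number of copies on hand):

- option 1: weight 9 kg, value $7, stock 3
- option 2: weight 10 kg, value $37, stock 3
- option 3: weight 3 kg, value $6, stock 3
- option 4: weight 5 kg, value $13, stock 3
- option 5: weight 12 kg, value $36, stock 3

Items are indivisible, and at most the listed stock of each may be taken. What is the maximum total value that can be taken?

$56

Best selections within weight 18 and stock limits:
- 1×option 2 + 1×option 3 + 1×option 4: weight 18, value 56
- 1×option 2 + 1×option 4: weight 15, value 50
- 1×option 2 + 2×option 3: weight 16, value 49
- 1×option 4 + 1×option 5: weight 17, value 49
Best: $56.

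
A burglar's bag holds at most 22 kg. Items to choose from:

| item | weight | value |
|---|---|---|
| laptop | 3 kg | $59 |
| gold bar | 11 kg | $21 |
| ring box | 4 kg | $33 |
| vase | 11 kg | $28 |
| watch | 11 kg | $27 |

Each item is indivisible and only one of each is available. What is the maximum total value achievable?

$120

Check high-value combinations within 22 kg:
- laptop+ring box+vase: weight 3+4+11=18, value 59+33+28=120
- laptop+ring box+watch: weight 3+4+11=18, value 59+33+27=119
- laptop+gold bar+ring box: weight 3+11+4=18, value 59+21+33=113
- laptop+ring box: weight 3+4=7, value 59+33=92
- laptop+vase: weight 3+11=14, value 59+28=87
Best: $120.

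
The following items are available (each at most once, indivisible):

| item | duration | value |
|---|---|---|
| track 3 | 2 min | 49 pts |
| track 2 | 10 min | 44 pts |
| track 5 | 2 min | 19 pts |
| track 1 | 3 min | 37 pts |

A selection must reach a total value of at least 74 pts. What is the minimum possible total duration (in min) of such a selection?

Subsets with value ≥ 74, sorted by total duration:
- track 3+track 1: duration 5, value 86
- track 3+track 5+track 1: duration 7, value 105
Minimum duration: 5 min.

5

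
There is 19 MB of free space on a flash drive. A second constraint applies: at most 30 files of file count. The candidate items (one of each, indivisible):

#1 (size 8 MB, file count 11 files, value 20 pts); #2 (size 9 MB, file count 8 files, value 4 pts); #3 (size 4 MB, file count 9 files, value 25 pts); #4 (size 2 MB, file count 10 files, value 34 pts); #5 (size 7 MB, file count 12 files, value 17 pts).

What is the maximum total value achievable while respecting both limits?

79 pts

Feasible sets respecting both limits:
- #1+#3+#4: size 14, file count 30, value 79
- #2+#3+#4: size 15, file count 27, value 63
- #3+#4: size 6, file count 19, value 59
- #1+#2+#4: size 19, file count 29, value 58
Best: 79 pts.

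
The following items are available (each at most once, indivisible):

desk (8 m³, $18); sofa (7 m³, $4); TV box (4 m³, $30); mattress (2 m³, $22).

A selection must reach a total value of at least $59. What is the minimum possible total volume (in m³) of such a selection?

Subsets with value ≥ 59, sorted by total volume:
- desk+TV box+mattress: volume 14, value 70
- desk+sofa+TV box+mattress: volume 21, value 74
Minimum volume: 14 m³.

14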